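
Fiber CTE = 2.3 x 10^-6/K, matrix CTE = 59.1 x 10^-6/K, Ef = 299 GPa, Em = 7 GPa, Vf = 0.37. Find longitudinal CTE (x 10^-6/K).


E1 = Ef*Vf + Em*(1-Vf) = 115.04
alpha_1 = (alpha_f*Ef*Vf + alpha_m*Em*(1-Vf))/E1 = 4.48 x 10^-6/K

4.48 x 10^-6/K


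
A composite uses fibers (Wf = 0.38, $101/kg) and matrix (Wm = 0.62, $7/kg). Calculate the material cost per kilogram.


Cost = cost_f*Wf + cost_m*Wm = 101*0.38 + 7*0.62 = $42.72/kg

$42.72/kg


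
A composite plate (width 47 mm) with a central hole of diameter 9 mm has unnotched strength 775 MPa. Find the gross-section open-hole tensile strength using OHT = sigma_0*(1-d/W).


OHT = sigma_0*(1-d/W) = 775*(1-9/47) = 626.6 MPa

626.6 MPa


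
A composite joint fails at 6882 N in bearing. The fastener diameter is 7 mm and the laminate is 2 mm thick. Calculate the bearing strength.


sigma_br = F/(d*h) = 6882/(7*2) = 491.6 MPa

491.6 MPa


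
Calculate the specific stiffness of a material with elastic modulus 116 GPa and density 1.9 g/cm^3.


Specific stiffness = E/rho = 116/1.9 = 61.1 GPa/(g/cm^3)

61.1 GPa/(g/cm^3)


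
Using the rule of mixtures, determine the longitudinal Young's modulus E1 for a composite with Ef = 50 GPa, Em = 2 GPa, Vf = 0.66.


E1 = Ef*Vf + Em*(1-Vf) = 50*0.66 + 2*0.34 = 33.68 GPa

33.68 GPa


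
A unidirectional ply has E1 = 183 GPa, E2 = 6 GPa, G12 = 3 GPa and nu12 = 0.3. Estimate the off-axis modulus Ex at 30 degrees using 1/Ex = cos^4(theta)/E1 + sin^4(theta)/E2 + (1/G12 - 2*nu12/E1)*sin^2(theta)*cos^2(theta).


cos^4(30) = 0.5625, sin^4(30) = 0.0625, sin^2(30)*cos^2(30) = 0.1875
1/G12 - 2*nu12/E1 = 1/3 - 2*0.3/183 = 0.330055 GPa^-1
1/Ex = 0.5625/183 + 0.0625/6 + 0.330055*0.1875 = 0.0753757 GPa^-1
Ex = 13.27 GPa

13.27 GPa


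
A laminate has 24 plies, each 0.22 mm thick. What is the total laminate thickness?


h = n * t_ply = 24 * 0.22 = 5.28 mm

5.28 mm


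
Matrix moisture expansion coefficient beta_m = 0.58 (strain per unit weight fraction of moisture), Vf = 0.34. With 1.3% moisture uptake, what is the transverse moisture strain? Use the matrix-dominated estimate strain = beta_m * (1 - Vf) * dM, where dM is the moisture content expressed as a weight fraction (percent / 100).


dM = 1.3/100 = 0.013
strain = beta_m * (1-Vf) * dM = 0.58 * 0.66 * 0.013 = 0.0049764

0.0049764


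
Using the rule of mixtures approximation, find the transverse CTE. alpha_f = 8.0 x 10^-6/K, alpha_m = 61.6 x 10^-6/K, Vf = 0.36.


alpha_2 = alpha_f*Vf + alpha_m*(1-Vf) = 8.0*0.36 + 61.6*0.64 = 42.3 x 10^-6/K

42.3 x 10^-6/K


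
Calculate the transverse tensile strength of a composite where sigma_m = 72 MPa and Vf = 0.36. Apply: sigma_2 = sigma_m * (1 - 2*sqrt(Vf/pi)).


factor = 1 - 2*sqrt(0.36/pi) = 0.323
sigma_2 = 72 * 0.323 = 23.25 MPa

23.25 MPa


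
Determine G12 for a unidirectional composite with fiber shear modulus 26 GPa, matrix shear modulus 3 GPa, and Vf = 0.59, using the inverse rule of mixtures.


1/G12 = Vf/Gf + (1-Vf)/Gm = 0.59/26 + 0.41/3
G12 = 6.28 GPa

6.28 GPa


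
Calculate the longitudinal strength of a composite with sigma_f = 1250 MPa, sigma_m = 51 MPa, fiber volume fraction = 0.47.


sigma_1 = sigma_f*Vf + sigma_m*(1-Vf) = 1250*0.47 + 51*0.53 = 614.5 MPa

614.5 MPa


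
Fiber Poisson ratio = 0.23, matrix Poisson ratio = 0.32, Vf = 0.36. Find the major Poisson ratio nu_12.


nu_12 = nu_f*Vf + nu_m*(1-Vf) = 0.23*0.36 + 0.32*0.64 = 0.2876

0.2876


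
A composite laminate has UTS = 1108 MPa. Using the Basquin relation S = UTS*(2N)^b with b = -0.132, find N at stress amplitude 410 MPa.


N = 0.5 * (S/UTS)^(1/b) = 0.5 * (410/1108)^(1/-0.132) = 932.9279 cycles

932.9279 cycles


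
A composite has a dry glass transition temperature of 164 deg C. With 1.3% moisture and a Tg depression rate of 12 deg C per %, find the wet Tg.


Tg_wet = Tg_dry - k*moisture = 164 - 12*1.3 = 148.4 deg C

148.4 deg C


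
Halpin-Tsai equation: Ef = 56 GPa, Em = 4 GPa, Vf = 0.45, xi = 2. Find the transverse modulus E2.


eta = (Ef/Em - 1)/(Ef/Em + xi) = (14.0 - 1)/(14.0 + 2) = 0.8125
E2 = Em*(1+xi*eta*Vf)/(1-eta*Vf) = 10.92 GPa

10.92 GPa


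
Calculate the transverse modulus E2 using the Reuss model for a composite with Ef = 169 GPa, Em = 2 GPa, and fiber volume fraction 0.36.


1/E2 = Vf/Ef + (1-Vf)/Em = 0.36/169 + 0.64/2
E2 = 3.1 GPa

3.1 GPa


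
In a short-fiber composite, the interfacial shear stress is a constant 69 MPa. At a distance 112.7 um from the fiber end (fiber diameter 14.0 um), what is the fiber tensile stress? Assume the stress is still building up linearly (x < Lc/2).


Force balance: sigma_f * (pi*d^2/4) = tau * (pi*d) * x  ->  sigma_f = 4 * tau * x / d
sigma_f = 4 * 69 * 112.7 / 14.0 = 2221.8 MPa

2221.8 MPa


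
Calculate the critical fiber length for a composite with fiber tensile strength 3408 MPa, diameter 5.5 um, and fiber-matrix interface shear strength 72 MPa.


Lc = sigma_f * d / (2 * tau_i) = 3408 * 5.5 / (2 * 72) = 130.2 um

130.2 um


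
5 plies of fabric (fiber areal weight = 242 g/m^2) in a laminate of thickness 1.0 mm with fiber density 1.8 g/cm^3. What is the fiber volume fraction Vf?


Vf = n * FAW / (rho_f * h * 1000) = 5 * 242 / (1.8 * 1.0 * 1000) = 0.6722

0.6722


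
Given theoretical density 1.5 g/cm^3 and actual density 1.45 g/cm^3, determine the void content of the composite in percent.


Void% = (rho_theo - rho_actual)/rho_theo * 100 = (1.5 - 1.45)/1.5 * 100 = 3.33%

3.33%


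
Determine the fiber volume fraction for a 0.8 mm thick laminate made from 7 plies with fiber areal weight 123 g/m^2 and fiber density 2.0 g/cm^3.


Vf = n * FAW / (rho_f * h * 1000) = 7 * 123 / (2.0 * 0.8 * 1000) = 0.5381

0.5381


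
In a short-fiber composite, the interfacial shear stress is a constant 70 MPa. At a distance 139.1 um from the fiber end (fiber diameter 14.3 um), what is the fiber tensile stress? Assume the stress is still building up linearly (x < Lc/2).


Force balance: sigma_f * (pi*d^2/4) = tau * (pi*d) * x  ->  sigma_f = 4 * tau * x / d
sigma_f = 4 * 70 * 139.1 / 14.3 = 2723.6 MPa

2723.6 MPa


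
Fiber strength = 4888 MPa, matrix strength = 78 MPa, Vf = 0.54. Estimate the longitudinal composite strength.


sigma_1 = sigma_f*Vf + sigma_m*(1-Vf) = 4888*0.54 + 78*0.46 = 2675.4 MPa

2675.4 MPa


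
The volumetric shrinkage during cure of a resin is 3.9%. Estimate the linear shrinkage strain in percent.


Linear shrinkage ≈ vol_shrink/3 = 3.9/3 = 1.3%

1.3%


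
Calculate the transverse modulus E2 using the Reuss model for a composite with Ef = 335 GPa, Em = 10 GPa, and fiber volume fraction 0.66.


1/E2 = Vf/Ef + (1-Vf)/Em = 0.66/335 + 0.34/10
E2 = 27.8 GPa

27.8 GPa


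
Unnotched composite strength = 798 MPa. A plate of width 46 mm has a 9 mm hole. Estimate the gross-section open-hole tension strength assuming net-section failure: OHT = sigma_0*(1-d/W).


OHT = sigma_0*(1-d/W) = 798*(1-9/46) = 641.9 MPa

641.9 MPa


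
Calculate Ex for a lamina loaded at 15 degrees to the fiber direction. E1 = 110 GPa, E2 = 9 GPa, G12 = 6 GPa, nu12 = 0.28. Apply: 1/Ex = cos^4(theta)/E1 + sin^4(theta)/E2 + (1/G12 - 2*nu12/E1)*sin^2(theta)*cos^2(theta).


cos^4(15) = 0.870513, sin^4(15) = 0.004487, sin^2(15)*cos^2(15) = 0.0625
1/G12 - 2*nu12/E1 = 1/6 - 2*0.28/110 = 0.161576 GPa^-1
1/Ex = 0.870513/110 + 0.004487/9 + 0.161576*0.0625 = 0.0185108 GPa^-1
Ex = 54.02 GPa

54.02 GPa


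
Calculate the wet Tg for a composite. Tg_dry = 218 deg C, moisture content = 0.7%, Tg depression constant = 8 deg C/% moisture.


Tg_wet = Tg_dry - k*moisture = 218 - 8*0.7 = 212.4 deg C

212.4 deg C


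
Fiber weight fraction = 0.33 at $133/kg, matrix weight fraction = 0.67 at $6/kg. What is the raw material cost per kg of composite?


Cost = cost_f*Wf + cost_m*Wm = 133*0.33 + 6*0.67 = $47.91/kg

$47.91/kg


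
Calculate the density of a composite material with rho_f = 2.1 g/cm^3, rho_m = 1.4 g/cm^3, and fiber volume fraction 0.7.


rho_c = rho_f*Vf + rho_m*(1-Vf) = 2.1*0.7 + 1.4*0.3 = 1.89 g/cm^3

1.89 g/cm^3


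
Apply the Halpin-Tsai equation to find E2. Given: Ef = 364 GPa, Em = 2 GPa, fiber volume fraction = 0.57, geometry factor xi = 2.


eta = (Ef/Em - 1)/(Ef/Em + xi) = (182.0 - 1)/(182.0 + 2) = 0.9837
E2 = Em*(1+xi*eta*Vf)/(1-eta*Vf) = 9.66 GPa

9.66 GPa


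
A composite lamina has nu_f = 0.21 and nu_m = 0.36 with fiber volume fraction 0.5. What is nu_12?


nu_12 = nu_f*Vf + nu_m*(1-Vf) = 0.21*0.5 + 0.36*0.5 = 0.285

0.285


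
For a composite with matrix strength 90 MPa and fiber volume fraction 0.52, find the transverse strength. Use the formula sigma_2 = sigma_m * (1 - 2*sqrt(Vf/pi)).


factor = 1 - 2*sqrt(0.52/pi) = 0.1863
sigma_2 = 90 * 0.1863 = 16.77 MPa

16.77 MPa


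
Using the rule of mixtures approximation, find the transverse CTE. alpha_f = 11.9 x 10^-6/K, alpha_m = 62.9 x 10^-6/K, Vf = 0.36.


alpha_2 = alpha_f*Vf + alpha_m*(1-Vf) = 11.9*0.36 + 62.9*0.64 = 44.5 x 10^-6/K

44.5 x 10^-6/K


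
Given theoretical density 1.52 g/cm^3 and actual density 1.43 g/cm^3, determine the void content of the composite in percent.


Void% = (rho_theo - rho_actual)/rho_theo * 100 = (1.52 - 1.43)/1.52 * 100 = 5.92%

5.92%


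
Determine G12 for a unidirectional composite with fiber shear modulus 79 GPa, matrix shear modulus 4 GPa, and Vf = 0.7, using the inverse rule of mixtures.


1/G12 = Vf/Gf + (1-Vf)/Gm = 0.7/79 + 0.3/4
G12 = 11.92 GPa

11.92 GPa


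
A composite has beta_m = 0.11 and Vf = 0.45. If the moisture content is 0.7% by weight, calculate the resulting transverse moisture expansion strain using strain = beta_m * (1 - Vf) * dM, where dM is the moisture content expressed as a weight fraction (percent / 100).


dM = 0.7/100 = 0.007
strain = beta_m * (1-Vf) * dM = 0.11 * 0.55 * 0.007 = 0.0004235

0.0004235


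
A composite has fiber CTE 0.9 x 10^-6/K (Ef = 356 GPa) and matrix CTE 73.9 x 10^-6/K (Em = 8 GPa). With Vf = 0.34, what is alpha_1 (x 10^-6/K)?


E1 = Ef*Vf + Em*(1-Vf) = 126.32
alpha_1 = (alpha_f*Ef*Vf + alpha_m*Em*(1-Vf))/E1 = 3.95 x 10^-6/K

3.95 x 10^-6/K


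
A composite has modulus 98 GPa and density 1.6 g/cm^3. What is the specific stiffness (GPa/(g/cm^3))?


Specific stiffness = E/rho = 98/1.6 = 61.3 GPa/(g/cm^3)

61.3 GPa/(g/cm^3)


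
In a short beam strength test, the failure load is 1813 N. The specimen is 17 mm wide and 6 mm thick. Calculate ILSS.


ILSS = 3F/(4bh) = 3*1813/(4*17*6) = 13.33 MPa

13.33 MPa


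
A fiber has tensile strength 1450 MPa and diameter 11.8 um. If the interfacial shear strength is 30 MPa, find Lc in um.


Lc = sigma_f * d / (2 * tau_i) = 1450 * 11.8 / (2 * 30) = 285.2 um

285.2 um


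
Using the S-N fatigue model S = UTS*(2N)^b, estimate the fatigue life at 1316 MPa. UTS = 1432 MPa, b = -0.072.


N = 0.5 * (S/UTS)^(1/b) = 0.5 * (1316/1432)^(1/-0.072) = 1.6163 cycles

1.6163 cycles


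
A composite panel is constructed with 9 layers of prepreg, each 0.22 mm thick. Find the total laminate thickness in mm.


h = n * t_ply = 9 * 0.22 = 1.98 mm

1.98 mm


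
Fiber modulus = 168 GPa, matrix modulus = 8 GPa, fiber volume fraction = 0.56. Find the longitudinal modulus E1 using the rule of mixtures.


E1 = Ef*Vf + Em*(1-Vf) = 168*0.56 + 8*0.44 = 97.6 GPa

97.6 GPa


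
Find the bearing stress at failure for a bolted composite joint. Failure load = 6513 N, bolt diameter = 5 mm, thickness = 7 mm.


sigma_br = F/(d*h) = 6513/(5*7) = 186.1 MPa

186.1 MPa


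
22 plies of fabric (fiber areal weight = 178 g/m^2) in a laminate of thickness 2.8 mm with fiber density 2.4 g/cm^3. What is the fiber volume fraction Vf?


Vf = n * FAW / (rho_f * h * 1000) = 22 * 178 / (2.4 * 2.8 * 1000) = 0.5827

0.5827


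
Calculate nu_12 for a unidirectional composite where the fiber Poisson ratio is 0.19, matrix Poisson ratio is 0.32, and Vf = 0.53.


nu_12 = nu_f*Vf + nu_m*(1-Vf) = 0.19*0.53 + 0.32*0.47 = 0.2511

0.2511


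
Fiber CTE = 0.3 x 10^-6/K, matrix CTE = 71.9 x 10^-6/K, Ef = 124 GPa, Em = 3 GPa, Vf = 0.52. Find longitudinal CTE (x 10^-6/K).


E1 = Ef*Vf + Em*(1-Vf) = 65.92
alpha_1 = (alpha_f*Ef*Vf + alpha_m*Em*(1-Vf))/E1 = 1.86 x 10^-6/K

1.86 x 10^-6/K


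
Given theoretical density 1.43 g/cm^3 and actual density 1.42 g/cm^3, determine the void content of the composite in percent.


Void% = (rho_theo - rho_actual)/rho_theo * 100 = (1.43 - 1.42)/1.43 * 100 = 0.7%

0.7%


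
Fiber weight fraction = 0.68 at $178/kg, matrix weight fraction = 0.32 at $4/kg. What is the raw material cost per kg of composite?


Cost = cost_f*Wf + cost_m*Wm = 178*0.68 + 4*0.32 = $122.32/kg

$122.32/kg


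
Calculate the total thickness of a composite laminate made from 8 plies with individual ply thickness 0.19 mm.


h = n * t_ply = 8 * 0.19 = 1.52 mm

1.52 mm


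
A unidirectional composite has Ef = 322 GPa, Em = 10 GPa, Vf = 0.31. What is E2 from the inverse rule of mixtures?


1/E2 = Vf/Ef + (1-Vf)/Em = 0.31/322 + 0.69/10
E2 = 14.29 GPa

14.29 GPa


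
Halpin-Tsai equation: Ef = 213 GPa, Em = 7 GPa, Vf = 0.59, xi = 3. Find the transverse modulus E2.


eta = (Ef/Em - 1)/(Ef/Em + xi) = (30.4286 - 1)/(30.4286 + 3) = 0.8803
E2 = Em*(1+xi*eta*Vf)/(1-eta*Vf) = 37.26 GPa

37.26 GPa


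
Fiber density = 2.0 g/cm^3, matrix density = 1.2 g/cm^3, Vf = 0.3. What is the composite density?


rho_c = rho_f*Vf + rho_m*(1-Vf) = 2.0*0.3 + 1.2*0.7 = 1.44 g/cm^3

1.44 g/cm^3


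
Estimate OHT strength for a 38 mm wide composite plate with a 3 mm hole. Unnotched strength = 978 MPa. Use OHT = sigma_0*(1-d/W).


OHT = sigma_0*(1-d/W) = 978*(1-3/38) = 900.8 MPa

900.8 MPa


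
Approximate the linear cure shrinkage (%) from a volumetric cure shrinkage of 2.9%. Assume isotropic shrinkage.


Linear shrinkage ≈ vol_shrink/3 = 2.9/3 = 0.967%

0.967%


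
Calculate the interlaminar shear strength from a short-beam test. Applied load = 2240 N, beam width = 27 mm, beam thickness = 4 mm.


ILSS = 3F/(4bh) = 3*2240/(4*27*4) = 15.56 MPa

15.56 MPa


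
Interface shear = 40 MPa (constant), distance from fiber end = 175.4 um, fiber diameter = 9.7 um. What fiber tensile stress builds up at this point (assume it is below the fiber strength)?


Force balance: sigma_f * (pi*d^2/4) = tau * (pi*d) * x  ->  sigma_f = 4 * tau * x / d
sigma_f = 4 * 40 * 175.4 / 9.7 = 2893.2 MPa

2893.2 MPa


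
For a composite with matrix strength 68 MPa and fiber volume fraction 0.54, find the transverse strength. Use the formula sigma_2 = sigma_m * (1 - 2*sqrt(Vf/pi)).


factor = 1 - 2*sqrt(0.54/pi) = 0.1708
sigma_2 = 68 * 0.1708 = 11.62 MPa

11.62 MPa


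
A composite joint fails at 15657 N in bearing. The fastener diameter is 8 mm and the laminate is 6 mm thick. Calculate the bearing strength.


sigma_br = F/(d*h) = 15657/(8*6) = 326.2 MPa

326.2 MPa


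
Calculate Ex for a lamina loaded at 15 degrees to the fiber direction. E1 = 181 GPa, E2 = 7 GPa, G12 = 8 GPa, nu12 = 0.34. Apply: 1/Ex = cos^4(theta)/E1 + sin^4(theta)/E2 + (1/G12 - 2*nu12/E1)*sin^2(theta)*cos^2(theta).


cos^4(15) = 0.870513, sin^4(15) = 0.004487, sin^2(15)*cos^2(15) = 0.0625
1/G12 - 2*nu12/E1 = 1/8 - 2*0.34/181 = 0.121243 GPa^-1
1/Ex = 0.870513/181 + 0.004487/7 + 0.121243*0.0625 = 0.0130282 GPa^-1
Ex = 76.76 GPa

76.76 GPa


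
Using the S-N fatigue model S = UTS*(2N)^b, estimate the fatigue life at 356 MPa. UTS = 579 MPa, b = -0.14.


N = 0.5 * (S/UTS)^(1/b) = 0.5 * (356/579)^(1/-0.14) = 16.1341 cycles

16.1341 cycles


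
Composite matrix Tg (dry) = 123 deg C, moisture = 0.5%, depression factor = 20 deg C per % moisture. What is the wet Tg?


Tg_wet = Tg_dry - k*moisture = 123 - 20*0.5 = 113.0 deg C

113.0 deg C


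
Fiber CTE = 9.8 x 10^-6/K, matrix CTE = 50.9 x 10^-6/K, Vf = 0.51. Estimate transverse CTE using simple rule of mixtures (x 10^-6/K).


alpha_2 = alpha_f*Vf + alpha_m*(1-Vf) = 9.8*0.51 + 50.9*0.49 = 29.9 x 10^-6/K

29.9 x 10^-6/K


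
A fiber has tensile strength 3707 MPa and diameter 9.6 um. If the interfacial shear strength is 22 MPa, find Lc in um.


Lc = sigma_f * d / (2 * tau_i) = 3707 * 9.6 / (2 * 22) = 808.8 um

808.8 um


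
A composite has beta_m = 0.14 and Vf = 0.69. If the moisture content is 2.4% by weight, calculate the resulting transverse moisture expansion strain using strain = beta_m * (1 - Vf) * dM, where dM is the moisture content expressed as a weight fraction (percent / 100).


dM = 2.4/100 = 0.024
strain = beta_m * (1-Vf) * dM = 0.14 * 0.31 * 0.024 = 0.0010416

0.0010416


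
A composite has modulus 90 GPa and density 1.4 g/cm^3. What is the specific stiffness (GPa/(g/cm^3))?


Specific stiffness = E/rho = 90/1.4 = 64.3 GPa/(g/cm^3)

64.3 GPa/(g/cm^3)


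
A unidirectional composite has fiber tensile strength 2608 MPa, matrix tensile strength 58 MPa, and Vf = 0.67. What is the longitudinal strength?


sigma_1 = sigma_f*Vf + sigma_m*(1-Vf) = 2608*0.67 + 58*0.33 = 1766.5 MPa

1766.5 MPa


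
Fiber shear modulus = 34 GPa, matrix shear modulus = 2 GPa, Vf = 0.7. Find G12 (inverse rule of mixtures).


1/G12 = Vf/Gf + (1-Vf)/Gm = 0.7/34 + 0.3/2
G12 = 5.86 GPa

5.86 GPa


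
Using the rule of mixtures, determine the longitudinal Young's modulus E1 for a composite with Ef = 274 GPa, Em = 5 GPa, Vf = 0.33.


E1 = Ef*Vf + Em*(1-Vf) = 274*0.33 + 5*0.67 = 93.77 GPa

93.77 GPa


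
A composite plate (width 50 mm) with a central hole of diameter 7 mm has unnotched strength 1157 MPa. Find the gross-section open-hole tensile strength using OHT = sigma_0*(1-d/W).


OHT = sigma_0*(1-d/W) = 1157*(1-7/50) = 995.0 MPa

995.0 MPa


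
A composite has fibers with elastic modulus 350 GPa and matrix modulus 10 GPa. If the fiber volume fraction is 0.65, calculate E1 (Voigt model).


E1 = Ef*Vf + Em*(1-Vf) = 350*0.65 + 10*0.35 = 231.0 GPa

231.0 GPa


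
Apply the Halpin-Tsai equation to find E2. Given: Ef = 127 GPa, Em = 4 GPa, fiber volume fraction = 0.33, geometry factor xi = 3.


eta = (Ef/Em - 1)/(Ef/Em + xi) = (31.75 - 1)/(31.75 + 3) = 0.8849
E2 = Em*(1+xi*eta*Vf)/(1-eta*Vf) = 10.6 GPa

10.6 GPa


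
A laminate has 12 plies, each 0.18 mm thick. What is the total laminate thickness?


h = n * t_ply = 12 * 0.18 = 2.16 mm

2.16 mm


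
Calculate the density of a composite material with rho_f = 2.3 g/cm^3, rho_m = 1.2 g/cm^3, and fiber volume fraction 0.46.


rho_c = rho_f*Vf + rho_m*(1-Vf) = 2.3*0.46 + 1.2*0.54 = 1.706 g/cm^3

1.706 g/cm^3


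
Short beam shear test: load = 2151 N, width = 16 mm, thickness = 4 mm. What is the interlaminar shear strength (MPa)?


ILSS = 3F/(4bh) = 3*2151/(4*16*4) = 25.21 MPa

25.21 MPa


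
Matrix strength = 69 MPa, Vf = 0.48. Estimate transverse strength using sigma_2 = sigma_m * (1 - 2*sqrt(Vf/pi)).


factor = 1 - 2*sqrt(0.48/pi) = 0.2182
sigma_2 = 69 * 0.2182 = 15.06 MPa

15.06 MPa


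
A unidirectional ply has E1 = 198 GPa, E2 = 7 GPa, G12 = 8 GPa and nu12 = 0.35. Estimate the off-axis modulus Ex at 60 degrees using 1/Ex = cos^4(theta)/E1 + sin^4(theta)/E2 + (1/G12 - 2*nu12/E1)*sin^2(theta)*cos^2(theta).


cos^4(60) = 0.0625, sin^4(60) = 0.5625, sin^2(60)*cos^2(60) = 0.1875
1/G12 - 2*nu12/E1 = 1/8 - 2*0.35/198 = 0.121465 GPa^-1
1/Ex = 0.0625/198 + 0.5625/7 + 0.121465*0.1875 = 0.1034474 GPa^-1
Ex = 9.67 GPa

9.67 GPa


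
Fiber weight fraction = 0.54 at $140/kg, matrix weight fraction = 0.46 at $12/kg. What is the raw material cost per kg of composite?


Cost = cost_f*Wf + cost_m*Wm = 140*0.54 + 12*0.46 = $81.12/kg

$81.12/kg


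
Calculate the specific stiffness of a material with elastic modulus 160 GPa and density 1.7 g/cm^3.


Specific stiffness = E/rho = 160/1.7 = 94.1 GPa/(g/cm^3)

94.1 GPa/(g/cm^3)


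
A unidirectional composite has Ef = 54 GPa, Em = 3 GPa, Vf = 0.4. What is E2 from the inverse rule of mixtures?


1/E2 = Vf/Ef + (1-Vf)/Em = 0.4/54 + 0.6/3
E2 = 4.82 GPa

4.82 GPa


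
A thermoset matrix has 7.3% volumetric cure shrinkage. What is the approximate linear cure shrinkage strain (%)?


Linear shrinkage ≈ vol_shrink/3 = 7.3/3 = 2.433%

2.433%


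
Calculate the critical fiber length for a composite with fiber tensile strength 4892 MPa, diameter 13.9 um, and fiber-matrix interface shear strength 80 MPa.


Lc = sigma_f * d / (2 * tau_i) = 4892 * 13.9 / (2 * 80) = 425.0 um

425.0 um


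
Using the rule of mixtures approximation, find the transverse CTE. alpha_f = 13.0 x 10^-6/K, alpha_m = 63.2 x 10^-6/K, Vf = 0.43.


alpha_2 = alpha_f*Vf + alpha_m*(1-Vf) = 13.0*0.43 + 63.2*0.57 = 41.6 x 10^-6/K

41.6 x 10^-6/K


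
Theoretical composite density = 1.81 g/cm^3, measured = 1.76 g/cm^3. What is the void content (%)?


Void% = (rho_theo - rho_actual)/rho_theo * 100 = (1.81 - 1.76)/1.81 * 100 = 2.76%

2.76%


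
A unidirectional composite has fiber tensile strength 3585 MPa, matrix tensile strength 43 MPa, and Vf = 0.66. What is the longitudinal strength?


sigma_1 = sigma_f*Vf + sigma_m*(1-Vf) = 3585*0.66 + 43*0.34 = 2380.7 MPa

2380.7 MPa


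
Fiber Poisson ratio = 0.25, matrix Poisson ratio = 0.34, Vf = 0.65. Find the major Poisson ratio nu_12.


nu_12 = nu_f*Vf + nu_m*(1-Vf) = 0.25*0.65 + 0.34*0.35 = 0.2815

0.2815


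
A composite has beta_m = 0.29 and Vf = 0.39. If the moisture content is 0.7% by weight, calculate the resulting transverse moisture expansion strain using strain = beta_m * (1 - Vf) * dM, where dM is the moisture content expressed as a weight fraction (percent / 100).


dM = 0.7/100 = 0.007
strain = beta_m * (1-Vf) * dM = 0.29 * 0.61 * 0.007 = 0.0012383

0.0012383


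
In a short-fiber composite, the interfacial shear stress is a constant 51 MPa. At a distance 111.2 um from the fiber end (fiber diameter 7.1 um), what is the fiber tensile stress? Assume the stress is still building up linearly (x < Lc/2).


Force balance: sigma_f * (pi*d^2/4) = tau * (pi*d) * x  ->  sigma_f = 4 * tau * x / d
sigma_f = 4 * 51 * 111.2 / 7.1 = 3195.0 MPa

3195.0 MPa


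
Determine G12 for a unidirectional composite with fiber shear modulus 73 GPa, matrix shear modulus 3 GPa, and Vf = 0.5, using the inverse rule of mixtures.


1/G12 = Vf/Gf + (1-Vf)/Gm = 0.5/73 + 0.5/3
G12 = 5.76 GPa

5.76 GPa


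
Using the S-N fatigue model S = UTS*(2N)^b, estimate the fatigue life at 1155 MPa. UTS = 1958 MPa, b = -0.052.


N = 0.5 * (S/UTS)^(1/b) = 0.5 * (1155/1958)^(1/-0.052) = 12801.2612 cycles

12801.2612 cycles


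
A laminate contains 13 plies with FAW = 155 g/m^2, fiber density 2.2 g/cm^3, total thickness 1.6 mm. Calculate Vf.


Vf = n * FAW / (rho_f * h * 1000) = 13 * 155 / (2.2 * 1.6 * 1000) = 0.5724

0.5724


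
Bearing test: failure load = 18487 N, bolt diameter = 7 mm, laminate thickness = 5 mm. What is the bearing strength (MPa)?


sigma_br = F/(d*h) = 18487/(7*5) = 528.2 MPa

528.2 MPa


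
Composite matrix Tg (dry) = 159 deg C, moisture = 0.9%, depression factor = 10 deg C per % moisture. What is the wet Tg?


Tg_wet = Tg_dry - k*moisture = 159 - 10*0.9 = 150.0 deg C

150.0 deg C


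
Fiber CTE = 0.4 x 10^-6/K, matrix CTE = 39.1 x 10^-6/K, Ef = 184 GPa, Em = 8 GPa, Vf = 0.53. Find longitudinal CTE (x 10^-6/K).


E1 = Ef*Vf + Em*(1-Vf) = 101.28
alpha_1 = (alpha_f*Ef*Vf + alpha_m*Em*(1-Vf))/E1 = 1.84 x 10^-6/K

1.84 x 10^-6/K


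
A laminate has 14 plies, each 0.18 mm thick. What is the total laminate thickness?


h = n * t_ply = 14 * 0.18 = 2.52 mm

2.52 mm


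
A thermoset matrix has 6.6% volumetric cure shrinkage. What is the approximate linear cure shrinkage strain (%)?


Linear shrinkage ≈ vol_shrink/3 = 6.6/3 = 2.2%

2.2%


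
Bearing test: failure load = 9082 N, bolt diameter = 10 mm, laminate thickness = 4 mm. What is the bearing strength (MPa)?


sigma_br = F/(d*h) = 9082/(10*4) = 227.1 MPa

227.1 MPa


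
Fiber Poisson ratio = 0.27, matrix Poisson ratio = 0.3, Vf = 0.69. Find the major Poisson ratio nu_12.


nu_12 = nu_f*Vf + nu_m*(1-Vf) = 0.27*0.69 + 0.3*0.31 = 0.2793

0.2793


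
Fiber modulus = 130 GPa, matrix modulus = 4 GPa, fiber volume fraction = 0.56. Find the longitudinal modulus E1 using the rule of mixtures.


E1 = Ef*Vf + Em*(1-Vf) = 130*0.56 + 4*0.44 = 74.56 GPa

74.56 GPa


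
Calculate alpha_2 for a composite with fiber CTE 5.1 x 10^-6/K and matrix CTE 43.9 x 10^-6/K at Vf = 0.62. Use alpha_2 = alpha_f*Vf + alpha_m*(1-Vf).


alpha_2 = alpha_f*Vf + alpha_m*(1-Vf) = 5.1*0.62 + 43.9*0.38 = 19.8 x 10^-6/K

19.8 x 10^-6/K


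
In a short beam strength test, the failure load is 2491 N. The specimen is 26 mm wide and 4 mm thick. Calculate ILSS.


ILSS = 3F/(4bh) = 3*2491/(4*26*4) = 17.96 MPa

17.96 MPa


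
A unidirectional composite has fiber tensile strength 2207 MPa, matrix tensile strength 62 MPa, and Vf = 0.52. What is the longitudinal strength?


sigma_1 = sigma_f*Vf + sigma_m*(1-Vf) = 2207*0.52 + 62*0.48 = 1177.4 MPa

1177.4 MPa


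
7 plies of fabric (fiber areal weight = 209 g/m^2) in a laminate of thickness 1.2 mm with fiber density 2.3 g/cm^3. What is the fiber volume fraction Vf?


Vf = n * FAW / (rho_f * h * 1000) = 7 * 209 / (2.3 * 1.2 * 1000) = 0.5301

0.5301


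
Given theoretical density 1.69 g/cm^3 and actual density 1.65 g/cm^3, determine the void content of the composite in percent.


Void% = (rho_theo - rho_actual)/rho_theo * 100 = (1.69 - 1.65)/1.69 * 100 = 2.37%

2.37%


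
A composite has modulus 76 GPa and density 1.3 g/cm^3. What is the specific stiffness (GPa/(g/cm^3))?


Specific stiffness = E/rho = 76/1.3 = 58.5 GPa/(g/cm^3)

58.5 GPa/(g/cm^3)


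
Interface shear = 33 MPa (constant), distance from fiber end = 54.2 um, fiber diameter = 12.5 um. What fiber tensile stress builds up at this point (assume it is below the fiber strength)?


Force balance: sigma_f * (pi*d^2/4) = tau * (pi*d) * x  ->  sigma_f = 4 * tau * x / d
sigma_f = 4 * 33 * 54.2 / 12.5 = 572.4 MPa

572.4 MPa


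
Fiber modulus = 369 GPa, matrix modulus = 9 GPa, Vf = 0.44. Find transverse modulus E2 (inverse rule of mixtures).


1/E2 = Vf/Ef + (1-Vf)/Em = 0.44/369 + 0.56/9
E2 = 15.77 GPa

15.77 GPa


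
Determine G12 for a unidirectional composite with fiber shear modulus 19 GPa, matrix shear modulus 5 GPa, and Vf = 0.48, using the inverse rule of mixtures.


1/G12 = Vf/Gf + (1-Vf)/Gm = 0.48/19 + 0.52/5
G12 = 7.74 GPa

7.74 GPa


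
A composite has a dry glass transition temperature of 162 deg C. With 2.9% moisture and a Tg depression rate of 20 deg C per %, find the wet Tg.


Tg_wet = Tg_dry - k*moisture = 162 - 20*2.9 = 104.0 deg C

104.0 deg C


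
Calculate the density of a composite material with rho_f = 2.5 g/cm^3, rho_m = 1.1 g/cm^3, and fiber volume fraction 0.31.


rho_c = rho_f*Vf + rho_m*(1-Vf) = 2.5*0.31 + 1.1*0.69 = 1.534 g/cm^3

1.534 g/cm^3


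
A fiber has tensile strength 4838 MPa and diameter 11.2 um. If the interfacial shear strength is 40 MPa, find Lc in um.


Lc = sigma_f * d / (2 * tau_i) = 4838 * 11.2 / (2 * 40) = 677.3 um

677.3 um


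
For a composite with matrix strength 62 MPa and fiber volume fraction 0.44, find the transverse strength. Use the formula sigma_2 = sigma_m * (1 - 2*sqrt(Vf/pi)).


factor = 1 - 2*sqrt(0.44/pi) = 0.2515
sigma_2 = 62 * 0.2515 = 15.59 MPa

15.59 MPa


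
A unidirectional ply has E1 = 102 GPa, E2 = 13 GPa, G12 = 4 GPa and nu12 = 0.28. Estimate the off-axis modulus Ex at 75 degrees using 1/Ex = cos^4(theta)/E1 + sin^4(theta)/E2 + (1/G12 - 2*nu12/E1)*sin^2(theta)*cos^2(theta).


cos^4(75) = 0.004487, sin^4(75) = 0.870513, sin^2(75)*cos^2(75) = 0.0625
1/G12 - 2*nu12/E1 = 1/4 - 2*0.28/102 = 0.24451 GPa^-1
1/Ex = 0.004487/102 + 0.870513/13 + 0.24451*0.0625 = 0.0822884 GPa^-1
Ex = 12.15 GPa

12.15 GPa


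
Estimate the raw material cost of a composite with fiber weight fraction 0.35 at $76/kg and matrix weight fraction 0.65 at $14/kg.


Cost = cost_f*Wf + cost_m*Wm = 76*0.35 + 14*0.65 = $35.7/kg

$35.7/kg


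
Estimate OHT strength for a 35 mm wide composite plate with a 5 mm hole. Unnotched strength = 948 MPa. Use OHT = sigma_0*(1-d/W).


OHT = sigma_0*(1-d/W) = 948*(1-5/35) = 812.6 MPa

812.6 MPa


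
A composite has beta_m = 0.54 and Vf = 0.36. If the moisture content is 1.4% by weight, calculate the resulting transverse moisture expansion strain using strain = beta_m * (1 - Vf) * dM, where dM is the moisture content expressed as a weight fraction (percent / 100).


dM = 1.4/100 = 0.014
strain = beta_m * (1-Vf) * dM = 0.54 * 0.64 * 0.014 = 0.0048384

0.0048384


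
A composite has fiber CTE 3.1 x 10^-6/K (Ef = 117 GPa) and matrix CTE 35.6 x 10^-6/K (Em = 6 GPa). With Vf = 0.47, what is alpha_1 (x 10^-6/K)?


E1 = Ef*Vf + Em*(1-Vf) = 58.17
alpha_1 = (alpha_f*Ef*Vf + alpha_m*Em*(1-Vf))/E1 = 4.88 x 10^-6/K

4.88 x 10^-6/K


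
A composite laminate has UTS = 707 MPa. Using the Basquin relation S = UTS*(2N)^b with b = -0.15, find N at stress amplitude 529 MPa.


N = 0.5 * (S/UTS)^(1/b) = 0.5 * (529/707)^(1/-0.15) = 3.4572 cycles

3.4572 cycles


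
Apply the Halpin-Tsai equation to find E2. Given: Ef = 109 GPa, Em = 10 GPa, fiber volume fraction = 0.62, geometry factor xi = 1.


eta = (Ef/Em - 1)/(Ef/Em + xi) = (10.9 - 1)/(10.9 + 1) = 0.8319
E2 = Em*(1+xi*eta*Vf)/(1-eta*Vf) = 31.31 GPa

31.31 GPa


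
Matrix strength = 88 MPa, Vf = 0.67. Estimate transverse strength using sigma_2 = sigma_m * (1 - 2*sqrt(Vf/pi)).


factor = 1 - 2*sqrt(0.67/pi) = 0.0764
sigma_2 = 88 * 0.0764 = 6.72 MPa

6.72 MPa


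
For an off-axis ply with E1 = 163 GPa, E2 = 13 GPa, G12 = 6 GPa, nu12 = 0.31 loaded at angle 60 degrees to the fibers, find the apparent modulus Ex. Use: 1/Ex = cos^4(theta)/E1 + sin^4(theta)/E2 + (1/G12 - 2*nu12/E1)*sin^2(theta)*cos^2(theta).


cos^4(60) = 0.0625, sin^4(60) = 0.5625, sin^2(60)*cos^2(60) = 0.1875
1/G12 - 2*nu12/E1 = 1/6 - 2*0.31/163 = 0.162863 GPa^-1
1/Ex = 0.0625/163 + 0.5625/13 + 0.162863*0.1875 = 0.0741895 GPa^-1
Ex = 13.48 GPa

13.48 GPa


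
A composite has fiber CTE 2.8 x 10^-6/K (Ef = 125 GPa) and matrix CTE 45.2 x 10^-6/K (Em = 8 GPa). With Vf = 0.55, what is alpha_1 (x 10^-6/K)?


E1 = Ef*Vf + Em*(1-Vf) = 72.35
alpha_1 = (alpha_f*Ef*Vf + alpha_m*Em*(1-Vf))/E1 = 4.91 x 10^-6/K

4.91 x 10^-6/K


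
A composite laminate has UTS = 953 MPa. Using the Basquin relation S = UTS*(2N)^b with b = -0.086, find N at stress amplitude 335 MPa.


N = 0.5 * (S/UTS)^(1/b) = 0.5 * (335/953)^(1/-0.086) = 95191.6818 cycles

95191.6818 cycles


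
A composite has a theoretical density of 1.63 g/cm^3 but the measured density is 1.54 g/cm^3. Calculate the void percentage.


Void% = (rho_theo - rho_actual)/rho_theo * 100 = (1.63 - 1.54)/1.63 * 100 = 5.52%

5.52%


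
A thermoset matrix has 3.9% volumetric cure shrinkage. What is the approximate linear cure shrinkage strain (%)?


Linear shrinkage ≈ vol_shrink/3 = 3.9/3 = 1.3%

1.3%


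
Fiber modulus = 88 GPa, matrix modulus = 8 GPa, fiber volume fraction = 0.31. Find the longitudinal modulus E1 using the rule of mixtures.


E1 = Ef*Vf + Em*(1-Vf) = 88*0.31 + 8*0.69 = 32.8 GPa

32.8 GPa


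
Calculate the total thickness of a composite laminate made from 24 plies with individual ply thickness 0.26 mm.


h = n * t_ply = 24 * 0.26 = 6.24 mm

6.24 mm


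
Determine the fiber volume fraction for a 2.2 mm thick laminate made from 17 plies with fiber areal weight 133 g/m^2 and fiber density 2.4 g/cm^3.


Vf = n * FAW / (rho_f * h * 1000) = 17 * 133 / (2.4 * 2.2 * 1000) = 0.4282

0.4282


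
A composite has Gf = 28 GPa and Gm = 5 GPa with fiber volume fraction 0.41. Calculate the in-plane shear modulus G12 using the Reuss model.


1/G12 = Vf/Gf + (1-Vf)/Gm = 0.41/28 + 0.59/5
G12 = 7.54 GPa

7.54 GPa


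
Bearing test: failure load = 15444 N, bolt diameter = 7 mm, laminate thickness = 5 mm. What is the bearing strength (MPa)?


sigma_br = F/(d*h) = 15444/(7*5) = 441.3 MPa

441.3 MPa


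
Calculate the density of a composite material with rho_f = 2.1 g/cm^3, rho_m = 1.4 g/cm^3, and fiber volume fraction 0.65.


rho_c = rho_f*Vf + rho_m*(1-Vf) = 2.1*0.65 + 1.4*0.35 = 1.855 g/cm^3

1.855 g/cm^3


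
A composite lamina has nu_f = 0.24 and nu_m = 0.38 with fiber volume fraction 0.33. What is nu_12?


nu_12 = nu_f*Vf + nu_m*(1-Vf) = 0.24*0.33 + 0.38*0.67 = 0.3338

0.3338


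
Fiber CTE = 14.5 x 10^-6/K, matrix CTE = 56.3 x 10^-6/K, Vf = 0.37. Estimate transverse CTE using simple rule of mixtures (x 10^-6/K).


alpha_2 = alpha_f*Vf + alpha_m*(1-Vf) = 14.5*0.37 + 56.3*0.63 = 40.8 x 10^-6/K

40.8 x 10^-6/K


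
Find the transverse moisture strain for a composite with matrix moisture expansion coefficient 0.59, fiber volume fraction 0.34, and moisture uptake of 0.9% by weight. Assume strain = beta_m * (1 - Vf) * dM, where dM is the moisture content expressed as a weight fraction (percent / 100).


dM = 0.9/100 = 0.009
strain = beta_m * (1-Vf) * dM = 0.59 * 0.66 * 0.009 = 0.0035046

0.0035046


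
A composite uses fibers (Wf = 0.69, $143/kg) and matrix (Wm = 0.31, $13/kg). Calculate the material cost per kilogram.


Cost = cost_f*Wf + cost_m*Wm = 143*0.69 + 13*0.31 = $102.7/kg

$102.7/kg


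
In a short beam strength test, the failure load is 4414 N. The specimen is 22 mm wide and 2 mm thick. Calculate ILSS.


ILSS = 3F/(4bh) = 3*4414/(4*22*2) = 75.24 MPa

75.24 MPa


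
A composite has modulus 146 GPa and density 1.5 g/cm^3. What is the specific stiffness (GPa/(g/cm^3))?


Specific stiffness = E/rho = 146/1.5 = 97.3 GPa/(g/cm^3)

97.3 GPa/(g/cm^3)


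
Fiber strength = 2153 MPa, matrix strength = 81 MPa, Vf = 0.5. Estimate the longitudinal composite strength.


sigma_1 = sigma_f*Vf + sigma_m*(1-Vf) = 2153*0.5 + 81*0.5 = 1117.0 MPa

1117.0 MPa


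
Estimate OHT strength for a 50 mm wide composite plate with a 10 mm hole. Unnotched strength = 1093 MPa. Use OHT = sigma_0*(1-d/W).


OHT = sigma_0*(1-d/W) = 1093*(1-10/50) = 874.4 MPa

874.4 MPa


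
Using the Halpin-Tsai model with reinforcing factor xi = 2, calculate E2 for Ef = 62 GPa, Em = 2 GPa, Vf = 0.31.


eta = (Ef/Em - 1)/(Ef/Em + xi) = (31.0 - 1)/(31.0 + 2) = 0.9091
E2 = Em*(1+xi*eta*Vf)/(1-eta*Vf) = 4.35 GPa

4.35 GPa


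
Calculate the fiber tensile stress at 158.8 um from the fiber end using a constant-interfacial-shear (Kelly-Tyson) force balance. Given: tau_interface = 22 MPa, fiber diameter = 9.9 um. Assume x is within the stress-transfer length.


Force balance: sigma_f * (pi*d^2/4) = tau * (pi*d) * x  ->  sigma_f = 4 * tau * x / d
sigma_f = 4 * 22 * 158.8 / 9.9 = 1411.6 MPa

1411.6 MPa


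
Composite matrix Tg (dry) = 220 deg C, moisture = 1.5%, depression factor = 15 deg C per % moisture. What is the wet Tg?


Tg_wet = Tg_dry - k*moisture = 220 - 15*1.5 = 197.5 deg C

197.5 deg C


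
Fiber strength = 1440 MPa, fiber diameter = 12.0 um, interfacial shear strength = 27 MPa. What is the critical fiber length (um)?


Lc = sigma_f * d / (2 * tau_i) = 1440 * 12.0 / (2 * 27) = 320.0 um

320.0 um


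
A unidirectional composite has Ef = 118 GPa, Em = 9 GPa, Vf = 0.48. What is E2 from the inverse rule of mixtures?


1/E2 = Vf/Ef + (1-Vf)/Em = 0.48/118 + 0.52/9
E2 = 16.17 GPa

16.17 GPa


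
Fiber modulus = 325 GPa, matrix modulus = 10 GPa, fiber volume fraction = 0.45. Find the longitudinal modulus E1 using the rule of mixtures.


E1 = Ef*Vf + Em*(1-Vf) = 325*0.45 + 10*0.55 = 151.75 GPa

151.75 GPa


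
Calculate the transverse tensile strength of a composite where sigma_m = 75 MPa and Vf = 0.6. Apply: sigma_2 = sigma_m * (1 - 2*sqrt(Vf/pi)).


factor = 1 - 2*sqrt(0.6/pi) = 0.126
sigma_2 = 75 * 0.126 = 9.45 MPa

9.45 MPa


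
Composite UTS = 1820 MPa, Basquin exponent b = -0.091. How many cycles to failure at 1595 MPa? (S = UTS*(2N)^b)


N = 0.5 * (S/UTS)^(1/b) = 0.5 * (1595/1820)^(1/-0.091) = 2.1319 cycles

2.1319 cycles


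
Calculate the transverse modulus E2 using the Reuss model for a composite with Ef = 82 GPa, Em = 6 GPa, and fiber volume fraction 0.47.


1/E2 = Vf/Ef + (1-Vf)/Em = 0.47/82 + 0.53/6
E2 = 10.63 GPa

10.63 GPa


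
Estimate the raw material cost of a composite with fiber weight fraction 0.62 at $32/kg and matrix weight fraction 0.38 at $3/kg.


Cost = cost_f*Wf + cost_m*Wm = 32*0.62 + 3*0.38 = $20.98/kg

$20.98/kg


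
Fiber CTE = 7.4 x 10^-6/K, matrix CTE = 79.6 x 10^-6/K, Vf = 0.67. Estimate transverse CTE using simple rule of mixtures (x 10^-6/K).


alpha_2 = alpha_f*Vf + alpha_m*(1-Vf) = 7.4*0.67 + 79.6*0.33 = 31.2 x 10^-6/K

31.2 x 10^-6/K


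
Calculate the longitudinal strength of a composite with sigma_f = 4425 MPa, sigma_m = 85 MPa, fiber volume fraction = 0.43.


sigma_1 = sigma_f*Vf + sigma_m*(1-Vf) = 4425*0.43 + 85*0.57 = 1951.2 MPa

1951.2 MPa


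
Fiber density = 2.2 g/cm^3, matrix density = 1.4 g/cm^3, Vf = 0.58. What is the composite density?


rho_c = rho_f*Vf + rho_m*(1-Vf) = 2.2*0.58 + 1.4*0.42 = 1.864 g/cm^3

1.864 g/cm^3


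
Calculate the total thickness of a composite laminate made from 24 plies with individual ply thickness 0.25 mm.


h = n * t_ply = 24 * 0.25 = 6.0 mm

6.0 mm


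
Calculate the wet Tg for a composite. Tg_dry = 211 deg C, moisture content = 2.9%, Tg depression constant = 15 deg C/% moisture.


Tg_wet = Tg_dry - k*moisture = 211 - 15*2.9 = 167.5 deg C

167.5 deg C


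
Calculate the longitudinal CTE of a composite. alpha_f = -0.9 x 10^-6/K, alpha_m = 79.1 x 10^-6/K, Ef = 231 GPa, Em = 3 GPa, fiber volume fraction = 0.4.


E1 = Ef*Vf + Em*(1-Vf) = 94.2
alpha_1 = (alpha_f*Ef*Vf + alpha_m*Em*(1-Vf))/E1 = 0.63 x 10^-6/K

0.63 x 10^-6/K


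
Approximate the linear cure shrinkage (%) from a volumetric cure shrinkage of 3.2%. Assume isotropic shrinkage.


Linear shrinkage ≈ vol_shrink/3 = 3.2/3 = 1.067%

1.067%


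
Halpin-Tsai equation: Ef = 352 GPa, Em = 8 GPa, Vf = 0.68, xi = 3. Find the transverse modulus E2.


eta = (Ef/Em - 1)/(Ef/Em + xi) = (44.0 - 1)/(44.0 + 3) = 0.9149
E2 = Em*(1+xi*eta*Vf)/(1-eta*Vf) = 60.68 GPa

60.68 GPa


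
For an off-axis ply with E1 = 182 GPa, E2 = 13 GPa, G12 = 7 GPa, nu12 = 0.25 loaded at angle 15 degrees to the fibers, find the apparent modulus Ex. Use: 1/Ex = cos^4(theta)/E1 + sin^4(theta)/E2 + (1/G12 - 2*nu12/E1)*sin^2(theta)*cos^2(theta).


cos^4(15) = 0.870513, sin^4(15) = 0.004487, sin^2(15)*cos^2(15) = 0.0625
1/G12 - 2*nu12/E1 = 1/7 - 2*0.25/182 = 0.14011 GPa^-1
1/Ex = 0.870513/182 + 0.004487/13 + 0.14011*0.0625 = 0.0138851 GPa^-1
Ex = 72.02 GPa

72.02 GPa


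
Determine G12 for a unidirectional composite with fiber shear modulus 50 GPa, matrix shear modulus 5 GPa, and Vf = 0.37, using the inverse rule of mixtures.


1/G12 = Vf/Gf + (1-Vf)/Gm = 0.37/50 + 0.63/5
G12 = 7.5 GPa

7.5 GPa


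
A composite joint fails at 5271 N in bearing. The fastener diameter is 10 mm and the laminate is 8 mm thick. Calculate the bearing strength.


sigma_br = F/(d*h) = 5271/(10*8) = 65.9 MPa

65.9 MPa


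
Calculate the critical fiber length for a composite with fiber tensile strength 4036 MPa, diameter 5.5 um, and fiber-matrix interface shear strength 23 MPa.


Lc = sigma_f * d / (2 * tau_i) = 4036 * 5.5 / (2 * 23) = 482.6 um

482.6 um


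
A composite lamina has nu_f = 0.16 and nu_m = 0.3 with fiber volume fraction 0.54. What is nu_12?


nu_12 = nu_f*Vf + nu_m*(1-Vf) = 0.16*0.54 + 0.3*0.46 = 0.2244

0.2244


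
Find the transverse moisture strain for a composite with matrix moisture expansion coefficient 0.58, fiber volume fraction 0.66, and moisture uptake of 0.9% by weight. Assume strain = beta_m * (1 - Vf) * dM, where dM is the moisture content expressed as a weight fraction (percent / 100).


dM = 0.9/100 = 0.009
strain = beta_m * (1-Vf) * dM = 0.58 * 0.34 * 0.009 = 0.0017748

0.0017748
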